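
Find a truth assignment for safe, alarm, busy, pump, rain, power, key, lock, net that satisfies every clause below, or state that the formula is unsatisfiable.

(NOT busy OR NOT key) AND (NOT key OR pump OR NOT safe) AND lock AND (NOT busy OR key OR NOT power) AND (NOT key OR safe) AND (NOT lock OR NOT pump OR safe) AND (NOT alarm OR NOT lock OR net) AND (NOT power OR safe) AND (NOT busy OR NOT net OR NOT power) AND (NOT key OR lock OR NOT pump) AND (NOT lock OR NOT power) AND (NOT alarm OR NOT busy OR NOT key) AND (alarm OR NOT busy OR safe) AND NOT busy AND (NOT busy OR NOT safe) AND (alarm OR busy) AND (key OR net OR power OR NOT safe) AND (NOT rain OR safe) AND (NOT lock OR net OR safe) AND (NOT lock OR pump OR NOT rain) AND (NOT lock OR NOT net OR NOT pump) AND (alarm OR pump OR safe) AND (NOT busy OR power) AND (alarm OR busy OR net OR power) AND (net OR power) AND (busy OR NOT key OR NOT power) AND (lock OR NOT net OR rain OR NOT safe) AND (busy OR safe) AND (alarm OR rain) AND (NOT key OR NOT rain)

Unit clause (lock) forces lock = True.
In (NOT lock OR NOT power) only NOT power is left, so power = False.
Unit clause (NOT busy) forces busy = False.
In (alarm OR busy) only alarm is left, so alarm = True.
In (net OR power) only net is left, so net = True.
In (busy OR safe) only safe is left, so safe = True.
In (NOT lock OR NOT net OR NOT pump) only NOT pump is left, so pump = False.
In (NOT key OR pump OR NOT safe) only NOT key is left, so key = False.
In (NOT lock OR pump OR NOT rain) only NOT rain is left, so rain = False.
All clauses satisfied.

safe=T, alarm=T, busy=F, pump=F, rain=F, power=F, key=F, lock=T, net=T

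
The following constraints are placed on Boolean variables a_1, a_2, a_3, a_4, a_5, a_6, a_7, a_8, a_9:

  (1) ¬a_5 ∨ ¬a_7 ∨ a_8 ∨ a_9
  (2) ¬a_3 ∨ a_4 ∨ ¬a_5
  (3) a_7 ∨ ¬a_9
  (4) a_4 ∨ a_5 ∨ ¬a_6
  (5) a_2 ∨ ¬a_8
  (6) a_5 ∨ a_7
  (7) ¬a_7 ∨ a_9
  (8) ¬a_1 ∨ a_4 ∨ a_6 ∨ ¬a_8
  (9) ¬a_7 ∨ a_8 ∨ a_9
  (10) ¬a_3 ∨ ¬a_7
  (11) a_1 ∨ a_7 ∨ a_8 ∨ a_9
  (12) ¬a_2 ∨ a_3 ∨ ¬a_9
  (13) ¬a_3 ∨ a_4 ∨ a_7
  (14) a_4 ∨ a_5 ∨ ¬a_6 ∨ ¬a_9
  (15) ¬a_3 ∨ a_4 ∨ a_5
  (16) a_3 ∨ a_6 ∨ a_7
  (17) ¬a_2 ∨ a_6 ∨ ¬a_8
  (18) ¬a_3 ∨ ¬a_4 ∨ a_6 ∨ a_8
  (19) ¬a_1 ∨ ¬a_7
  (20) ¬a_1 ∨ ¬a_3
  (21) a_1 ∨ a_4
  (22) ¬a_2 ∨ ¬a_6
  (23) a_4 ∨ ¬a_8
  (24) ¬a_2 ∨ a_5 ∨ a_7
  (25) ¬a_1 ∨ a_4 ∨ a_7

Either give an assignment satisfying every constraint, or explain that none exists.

Set a_1 = False.
  then (a_1 ∨ a_4) forces a_4 = True.
Set a_2 = False.
  then (a_2 ∨ ¬a_8) forces a_8 = False.
Set a_3 = False.
Set a_5 = False.
  then (a_5 ∨ a_7) forces a_7 = True.
  then (¬a_7 ∨ a_9) forces a_9 = True.
Set a_6 = True.
All clauses satisfied.

a_1=F; a_2=F; a_3=F; a_4=T; a_5=F; a_6=T; a_7=T; a_8=F; a_9=T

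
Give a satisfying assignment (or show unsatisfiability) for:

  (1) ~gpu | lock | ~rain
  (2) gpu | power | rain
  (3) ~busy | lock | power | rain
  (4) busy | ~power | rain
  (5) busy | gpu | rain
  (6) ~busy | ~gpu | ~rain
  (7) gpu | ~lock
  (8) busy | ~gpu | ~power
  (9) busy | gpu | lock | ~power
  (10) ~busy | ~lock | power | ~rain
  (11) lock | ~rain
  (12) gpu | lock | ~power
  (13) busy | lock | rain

gpu = True, rain = True, power = False, lock = True, busy = False

Try gpu = False:
  (gpu | ~lock) forces lock = False.
  (lock | ~rain) forces rain = False.
  (gpu | power | rain) forces power = True.
  clause (gpu | lock | ~power) is falsified — backtrack.
So gpu = True.
Set rain = True.
  then (~gpu | lock | ~rain) forces lock = True.
  then (~busy | ~gpu | ~rain) forces busy = False.
  then (busy | ~gpu | ~power) forces power = False.
All clauses satisfied.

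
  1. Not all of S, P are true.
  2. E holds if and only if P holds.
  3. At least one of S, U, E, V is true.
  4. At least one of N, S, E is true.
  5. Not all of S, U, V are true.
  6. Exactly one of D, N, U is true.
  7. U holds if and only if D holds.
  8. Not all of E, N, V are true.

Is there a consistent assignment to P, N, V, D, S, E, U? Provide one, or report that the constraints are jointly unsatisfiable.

P = False, N = True, V = True, D = False, S = False, E = False, U = False

  (1) {S, P}: 0/2 true — not all ✓
  (2) E=F, P=F — same ✓
  (3) {S, U, E, V}: 1 true — at least one ✓
  (4) {N, S, E}: 1 true — at least one ✓
  (5) {S, U, V}: 1/3 true — not all ✓
  (6) {D, N, U}: 1 true — exactly one ✓
  (7) U=F, D=F — same ✓
  (8) {E, N, V}: 2/3 true — not all ✓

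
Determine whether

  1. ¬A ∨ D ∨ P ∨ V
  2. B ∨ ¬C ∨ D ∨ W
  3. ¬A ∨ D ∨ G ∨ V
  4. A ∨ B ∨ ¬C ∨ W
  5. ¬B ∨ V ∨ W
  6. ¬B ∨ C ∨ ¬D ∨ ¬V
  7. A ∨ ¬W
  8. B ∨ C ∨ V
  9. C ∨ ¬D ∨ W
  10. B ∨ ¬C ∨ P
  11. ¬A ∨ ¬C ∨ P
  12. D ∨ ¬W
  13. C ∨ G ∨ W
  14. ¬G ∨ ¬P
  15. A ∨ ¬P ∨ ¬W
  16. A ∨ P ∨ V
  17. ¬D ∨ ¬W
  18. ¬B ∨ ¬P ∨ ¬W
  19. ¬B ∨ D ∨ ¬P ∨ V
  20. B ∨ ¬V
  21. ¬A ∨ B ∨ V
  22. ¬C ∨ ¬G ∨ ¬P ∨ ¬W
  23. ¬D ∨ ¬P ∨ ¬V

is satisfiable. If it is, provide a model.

C: True; B: True; A: False; D: False; W: False; V: True; P: True; G: False

Set C = True.
Set B = True.
Set A = False.
  then (A ∨ ¬W) forces W = False.
  then (¬B ∨ V ∨ W) forces V = True.
Set D = False.
Set P = True.
  then (¬G ∨ ¬P) forces G = False.
All clauses satisfied.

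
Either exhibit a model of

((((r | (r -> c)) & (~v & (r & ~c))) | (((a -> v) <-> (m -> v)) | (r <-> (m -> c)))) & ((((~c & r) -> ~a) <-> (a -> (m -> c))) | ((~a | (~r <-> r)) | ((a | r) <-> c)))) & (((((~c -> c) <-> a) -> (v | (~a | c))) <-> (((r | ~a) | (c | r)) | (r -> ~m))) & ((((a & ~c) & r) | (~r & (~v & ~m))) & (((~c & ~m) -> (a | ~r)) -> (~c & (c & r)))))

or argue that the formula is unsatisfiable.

Unsatisfiable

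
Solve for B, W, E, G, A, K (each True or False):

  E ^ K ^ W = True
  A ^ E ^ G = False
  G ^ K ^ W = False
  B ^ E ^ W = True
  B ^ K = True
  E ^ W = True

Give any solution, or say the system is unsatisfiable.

Unsatisfiable

Adding constraints 1, 4, 5 mod 2: every variable appears an even number of times on the left, so the left side is 0.
But the right sides sum to 1 (mod 2). 0 ≠ 1 — the system is inconsistent.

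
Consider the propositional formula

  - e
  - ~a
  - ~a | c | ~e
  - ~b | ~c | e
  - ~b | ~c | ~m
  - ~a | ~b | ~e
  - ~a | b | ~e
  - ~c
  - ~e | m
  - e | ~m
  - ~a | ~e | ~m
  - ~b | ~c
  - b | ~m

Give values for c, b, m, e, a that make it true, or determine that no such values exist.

Unit clause (e) forces e = True.
Unit clause (~a) forces a = False.
Unit clause (~c) forces c = False.
In (~e | m) only m is left, so m = True.
In (b | ~m) only b is left, so b = True.
All clauses satisfied.

c = False, b = True, m = True, e = True, a = False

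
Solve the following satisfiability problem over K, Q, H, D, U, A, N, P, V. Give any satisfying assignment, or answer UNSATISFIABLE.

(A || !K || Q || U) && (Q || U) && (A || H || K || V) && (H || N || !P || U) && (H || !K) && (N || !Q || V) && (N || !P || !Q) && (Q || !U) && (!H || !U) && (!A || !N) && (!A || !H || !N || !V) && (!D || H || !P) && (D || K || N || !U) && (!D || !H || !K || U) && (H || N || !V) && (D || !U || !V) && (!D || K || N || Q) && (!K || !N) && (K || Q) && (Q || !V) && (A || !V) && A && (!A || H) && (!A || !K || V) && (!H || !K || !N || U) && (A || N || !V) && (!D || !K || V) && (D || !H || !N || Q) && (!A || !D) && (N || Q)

K = True, Q = True, H = True, D = False, U = False, A = True, N = False, P = False, V = True

Unit clause (A) forces A = True.
In (!A || H) only H is left, so H = True.
In (!A || !D) only !D is left, so D = False.
In (!H || !U) only !U is left, so U = False.
In (!A || !N) only !N is left, so N = False.
In (N || Q) only Q is left, so Q = True.
In (N || !Q || V) only V is left, so V = True.
In (N || !P || !Q) only !P is left, so P = False.
Set K = True.
All clauses satisfied.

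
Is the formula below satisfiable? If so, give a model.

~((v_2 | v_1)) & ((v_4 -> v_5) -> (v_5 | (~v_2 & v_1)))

v_1=F, v_2=F, v_4=T, v_5=F

  ~((v_2 | v_1)) = True
    v_2 | v_1 = False
  (v_4 -> v_5) -> (v_5 | (~v_2 & v_1)) = True
    v_4 -> v_5 = False
    v_5 | (~v_2 & v_1) = False
      ~v_2 & v_1 = False
        ~v_2 = True
Both conjuncts True, so the formula holds.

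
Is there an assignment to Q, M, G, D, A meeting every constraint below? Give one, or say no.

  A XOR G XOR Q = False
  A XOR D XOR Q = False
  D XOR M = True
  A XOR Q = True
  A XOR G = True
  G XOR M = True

Q = True, M = False, G = True, D = True, A = False

A XOR G XOR Q = F XOR T XOR T = False ✓
A XOR D XOR Q = F XOR T XOR T = False ✓
D XOR M = T XOR F = True ✓
A XOR Q = F XOR T = True ✓
A XOR G = F XOR T = True ✓
G XOR M = T XOR F = True ✓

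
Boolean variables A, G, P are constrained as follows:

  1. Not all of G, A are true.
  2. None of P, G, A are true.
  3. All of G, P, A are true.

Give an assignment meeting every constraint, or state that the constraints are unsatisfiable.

Case A = True:
  Constraint (2) is violated (A=T) — contradiction.
Case A = False:
  Constraint (3) is violated (A=F) — contradiction.
Both cases fail — unsatisfiable.

UNSATISFIABLE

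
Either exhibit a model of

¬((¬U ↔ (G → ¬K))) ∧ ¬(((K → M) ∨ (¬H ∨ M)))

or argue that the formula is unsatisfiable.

M = False; U = True; G = False; K = True; H = True

  ¬((¬U ↔ (G → ¬K))) = True
    ¬U ↔ (G → ¬K) = False
      ¬U = False
      G → ¬K = True
        ¬K = False
  ¬(((K → M) ∨ (¬H ∨ M))) = True
    (K → M) ∨ (¬H ∨ M) = False
      K → M = False
      ¬H ∨ M = False
        ¬H = False
Both conjuncts True, so the formula holds.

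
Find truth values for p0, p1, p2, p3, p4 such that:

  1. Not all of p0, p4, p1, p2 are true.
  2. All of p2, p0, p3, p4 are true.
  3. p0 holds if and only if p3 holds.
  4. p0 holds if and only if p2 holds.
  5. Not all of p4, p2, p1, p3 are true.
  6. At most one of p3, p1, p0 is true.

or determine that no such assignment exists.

Unsatisfiable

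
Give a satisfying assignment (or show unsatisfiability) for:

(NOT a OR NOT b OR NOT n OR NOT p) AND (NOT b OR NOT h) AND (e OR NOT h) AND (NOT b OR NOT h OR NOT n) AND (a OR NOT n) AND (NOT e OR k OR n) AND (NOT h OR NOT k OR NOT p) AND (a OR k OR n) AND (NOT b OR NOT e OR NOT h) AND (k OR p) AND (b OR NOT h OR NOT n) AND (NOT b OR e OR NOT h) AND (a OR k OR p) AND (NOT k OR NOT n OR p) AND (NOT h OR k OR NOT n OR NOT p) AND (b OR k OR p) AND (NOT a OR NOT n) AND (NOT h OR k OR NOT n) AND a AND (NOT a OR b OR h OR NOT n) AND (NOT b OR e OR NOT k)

n=F, k=T, e=T, h=F, a=T, p=T, b=T

Unit clause (a) forces a = True.
In (NOT a OR NOT n) only NOT n is left, so n = False.
Set k = True.
Set e = True.
Set h = False.
Set p = True.
Set b = True.
All clauses satisfied.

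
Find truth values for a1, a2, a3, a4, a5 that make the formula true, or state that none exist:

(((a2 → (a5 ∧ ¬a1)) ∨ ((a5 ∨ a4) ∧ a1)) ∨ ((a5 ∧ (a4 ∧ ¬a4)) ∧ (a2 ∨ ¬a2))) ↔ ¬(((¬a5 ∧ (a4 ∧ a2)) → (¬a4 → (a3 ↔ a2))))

a1=F, a2=T, a3=T, a4=F, a5=F

  (((a2 → (a5 ∧ ¬a1)) ∨ ((a5 ∨ a4) ∧ a1)) ∨ ((a5 ∧ (a4 ∧ ¬a4)) ∧ (a2 ∨ ¬a2))) ↔ ¬(((¬a5 ∧ (a4 ∧ a2)) → (¬a4 → (a3 ↔ a2)))) = True
    ((a2 → (a5 ∧ ¬a1)) ∨ ((a5 ∨ a4) ∧ a1)) ∨ ((a5 ∧ (a4 ∧ ¬a4)) ∧ (a2 ∨ ¬a2)) = False
      (a2 → (a5 ∧ ¬a1)) ∨ ((a5 ∨ a4) ∧ a1) = False
        a2 → (a5 ∧ ¬a1) = False
          a5 ∧ ¬a1 = False
            ¬a1 = True
        (a5 ∨ a4) ∧ a1 = False
          a5 ∨ a4 = False
      (a5 ∧ (a4 ∧ ¬a4)) ∧ (a2 ∨ ¬a2) = False
        a5 ∧ (a4 ∧ ¬a4) = False
          a4 ∧ ¬a4 = False
            ¬a4 = True
        a2 ∨ ¬a2 = True
          ¬a2 = False
    ¬(((¬a5 ∧ (a4 ∧ a2)) → (¬a4 → (a3 ↔ a2)))) = False
      (¬a5 ∧ (a4 ∧ a2)) → (¬a4 → (a3 ↔ a2)) = True
        ¬a5 ∧ (a4 ∧ a2) = False
          ¬a5 = True
          a4 ∧ a2 = False
        ¬a4 → (a3 ↔ a2) = True
          ¬a4 = True
          a3 ↔ a2 = True
The formula evaluates to True.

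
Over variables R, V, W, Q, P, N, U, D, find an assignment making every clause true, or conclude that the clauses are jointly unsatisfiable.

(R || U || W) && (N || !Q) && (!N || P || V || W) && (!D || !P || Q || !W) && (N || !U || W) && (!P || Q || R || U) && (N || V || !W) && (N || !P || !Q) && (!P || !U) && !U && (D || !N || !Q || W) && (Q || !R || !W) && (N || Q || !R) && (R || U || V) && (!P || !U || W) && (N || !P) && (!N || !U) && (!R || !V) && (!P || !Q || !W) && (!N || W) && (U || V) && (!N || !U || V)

Unit clause (!U) forces U = False.
In (U || V) only V is left, so V = True.
In (!R || !V) only !R is left, so R = False.
In (R || U || W) only W is left, so W = True.
Set Q = True.
  then (N || !Q) forces N = True.
  then (!P || !Q || !W) forces P = False.
Set D = False.
All clauses satisfied.

R: False, V: True, W: True, Q: True, P: False, N: True, U: False, D: False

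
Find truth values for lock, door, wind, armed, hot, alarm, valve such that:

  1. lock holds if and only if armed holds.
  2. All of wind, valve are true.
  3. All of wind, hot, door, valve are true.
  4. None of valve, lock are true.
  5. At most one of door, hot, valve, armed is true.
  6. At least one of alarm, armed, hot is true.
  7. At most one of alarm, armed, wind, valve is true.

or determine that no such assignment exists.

The formula is unsatisfiable.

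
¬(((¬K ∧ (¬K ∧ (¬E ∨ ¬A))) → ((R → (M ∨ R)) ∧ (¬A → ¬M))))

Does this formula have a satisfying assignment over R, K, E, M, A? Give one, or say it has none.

R = True, K = False, E = False, M = True, A = False

  ¬(((¬K ∧ (¬K ∧ (¬E ∨ ¬A))) → ((R → (M ∨ R)) ∧ (¬A → ¬M)))) = True
    (¬K ∧ (¬K ∧ (¬E ∨ ¬A))) → ((R → (M ∨ R)) ∧ (¬A → ¬M)) = False
      ¬K ∧ (¬K ∧ (¬E ∨ ¬A)) = True
        ¬K = True
        ¬K ∧ (¬E ∨ ¬A) = True
          ¬K = True
          ¬E ∨ ¬A = True
            ¬E = True
            ¬A = True
      (R → (M ∨ R)) ∧ (¬A → ¬M) = False
        R → (M ∨ R) = True
          M ∨ R = True
        ¬A → ¬M = False
          ¬A = True
          ¬M = False
The formula evaluates to True.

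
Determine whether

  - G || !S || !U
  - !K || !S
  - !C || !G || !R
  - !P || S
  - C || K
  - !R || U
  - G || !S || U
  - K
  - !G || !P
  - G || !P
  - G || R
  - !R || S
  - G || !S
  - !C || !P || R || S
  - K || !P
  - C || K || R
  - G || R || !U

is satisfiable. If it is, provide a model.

Unit clause (K) forces K = True.
In (!K || !S) only !S is left, so S = False.
In (!P || S) only !P is left, so P = False.
In (!R || S) only !R is left, so R = False.
In (G || R) only G is left, so G = True.
Set U = True.
Set C = False.
All clauses satisfied.

R: False, S: False, K: True, G: True, U: True, C: False, P: False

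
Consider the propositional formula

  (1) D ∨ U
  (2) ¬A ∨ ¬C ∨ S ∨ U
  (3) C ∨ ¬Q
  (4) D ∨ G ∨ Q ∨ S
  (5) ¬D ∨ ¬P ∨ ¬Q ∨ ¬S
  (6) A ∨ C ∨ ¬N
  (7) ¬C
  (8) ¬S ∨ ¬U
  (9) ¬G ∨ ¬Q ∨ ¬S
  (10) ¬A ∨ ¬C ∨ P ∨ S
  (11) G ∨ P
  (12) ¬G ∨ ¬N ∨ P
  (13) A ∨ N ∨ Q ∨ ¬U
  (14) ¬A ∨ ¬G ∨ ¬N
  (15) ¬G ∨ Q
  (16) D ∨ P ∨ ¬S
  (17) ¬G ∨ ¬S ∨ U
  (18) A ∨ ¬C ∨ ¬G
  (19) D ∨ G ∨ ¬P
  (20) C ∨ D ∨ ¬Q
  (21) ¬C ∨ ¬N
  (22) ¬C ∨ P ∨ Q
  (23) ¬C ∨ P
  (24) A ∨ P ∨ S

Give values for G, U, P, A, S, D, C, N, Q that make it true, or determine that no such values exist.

Unit clause (¬C) forces C = False.
In (C ∨ ¬Q) only ¬Q is left, so Q = False.
In (¬G ∨ Q) only ¬G is left, so G = False.
In (G ∨ P) only P is left, so P = True.
In (D ∨ G ∨ ¬P) only D is left, so D = True.
Set U = False.
Set A = True.
Set S = False.
Set N = False.
All clauses satisfied.

G = False; U = False; P = True; A = True; S = False; D = True; C = False; N = False; Q = False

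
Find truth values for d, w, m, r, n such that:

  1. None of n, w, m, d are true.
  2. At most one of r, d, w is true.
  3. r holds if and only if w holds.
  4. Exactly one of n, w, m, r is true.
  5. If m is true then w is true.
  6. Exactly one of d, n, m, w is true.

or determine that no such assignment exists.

Unsatisfiable — no assignment works.

Case d = True:
  Constraint (1) is violated (d=T) — contradiction.
Case d = False:
  (1) forces n = False.
  (1) forces w = False.
  (1) forces m = False.
  Constraint (6) is violated (d=F, n=F, m=F, w=F) — contradiction.
Both cases fail — unsatisfiable.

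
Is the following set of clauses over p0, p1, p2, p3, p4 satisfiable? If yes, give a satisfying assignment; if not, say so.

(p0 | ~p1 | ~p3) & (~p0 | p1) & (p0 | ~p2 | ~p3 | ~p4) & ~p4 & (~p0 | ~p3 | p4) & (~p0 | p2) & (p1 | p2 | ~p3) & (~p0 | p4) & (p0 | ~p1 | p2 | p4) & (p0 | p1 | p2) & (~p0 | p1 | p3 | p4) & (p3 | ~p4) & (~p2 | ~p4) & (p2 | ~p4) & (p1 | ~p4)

Unit clause (~p4) forces p4 = False.
In (~p0 | p4) only ~p0 is left, so p0 = False.
Set p1 = False.
  then (p0 | p1 | p2) forces p2 = True.
Set p3 = False.
All clauses satisfied.

p0: False, p1: False, p2: True, p3: False, p4: False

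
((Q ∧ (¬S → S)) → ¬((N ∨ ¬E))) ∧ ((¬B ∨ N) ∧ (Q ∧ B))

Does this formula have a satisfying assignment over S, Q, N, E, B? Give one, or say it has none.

S=F; Q=T; N=T; E=F; B=T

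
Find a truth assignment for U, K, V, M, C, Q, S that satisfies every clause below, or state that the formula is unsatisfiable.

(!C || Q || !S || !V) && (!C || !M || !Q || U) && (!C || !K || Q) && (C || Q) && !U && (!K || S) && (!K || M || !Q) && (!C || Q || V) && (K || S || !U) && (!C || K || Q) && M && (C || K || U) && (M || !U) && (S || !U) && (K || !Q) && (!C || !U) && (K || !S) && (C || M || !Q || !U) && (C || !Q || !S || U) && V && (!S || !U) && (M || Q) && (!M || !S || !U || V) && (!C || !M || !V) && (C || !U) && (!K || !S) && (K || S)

The formula is unsatisfiable.

Case S = True:
  (!U) forces U = False.
  (M) forces M = True.
  (K || !S) forces K = True.
  Clause (!K || !S) is falsified — contradiction.
Case S = False:
  (!U) forces U = False.
  (!K || S) forces K = False.
  Clause (K || S) is falsified — contradiction.
Both cases fail, so the formula is unsatisfiable.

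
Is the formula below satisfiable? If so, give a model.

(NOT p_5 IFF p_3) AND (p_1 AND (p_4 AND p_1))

p_1 = True, p_3 = False, p_4 = True, p_5 = True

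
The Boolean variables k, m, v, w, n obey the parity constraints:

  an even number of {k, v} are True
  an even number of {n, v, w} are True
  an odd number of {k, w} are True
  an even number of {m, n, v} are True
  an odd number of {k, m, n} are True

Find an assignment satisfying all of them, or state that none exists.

Adding constraints 1, 4, 5 mod 2: every variable appears an even number of times on the left, so the left side is 0.
But the right sides sum to 1 (mod 2). 0 ≠ 1 — the system is inconsistent.

Unsatisfiable — no assignment works.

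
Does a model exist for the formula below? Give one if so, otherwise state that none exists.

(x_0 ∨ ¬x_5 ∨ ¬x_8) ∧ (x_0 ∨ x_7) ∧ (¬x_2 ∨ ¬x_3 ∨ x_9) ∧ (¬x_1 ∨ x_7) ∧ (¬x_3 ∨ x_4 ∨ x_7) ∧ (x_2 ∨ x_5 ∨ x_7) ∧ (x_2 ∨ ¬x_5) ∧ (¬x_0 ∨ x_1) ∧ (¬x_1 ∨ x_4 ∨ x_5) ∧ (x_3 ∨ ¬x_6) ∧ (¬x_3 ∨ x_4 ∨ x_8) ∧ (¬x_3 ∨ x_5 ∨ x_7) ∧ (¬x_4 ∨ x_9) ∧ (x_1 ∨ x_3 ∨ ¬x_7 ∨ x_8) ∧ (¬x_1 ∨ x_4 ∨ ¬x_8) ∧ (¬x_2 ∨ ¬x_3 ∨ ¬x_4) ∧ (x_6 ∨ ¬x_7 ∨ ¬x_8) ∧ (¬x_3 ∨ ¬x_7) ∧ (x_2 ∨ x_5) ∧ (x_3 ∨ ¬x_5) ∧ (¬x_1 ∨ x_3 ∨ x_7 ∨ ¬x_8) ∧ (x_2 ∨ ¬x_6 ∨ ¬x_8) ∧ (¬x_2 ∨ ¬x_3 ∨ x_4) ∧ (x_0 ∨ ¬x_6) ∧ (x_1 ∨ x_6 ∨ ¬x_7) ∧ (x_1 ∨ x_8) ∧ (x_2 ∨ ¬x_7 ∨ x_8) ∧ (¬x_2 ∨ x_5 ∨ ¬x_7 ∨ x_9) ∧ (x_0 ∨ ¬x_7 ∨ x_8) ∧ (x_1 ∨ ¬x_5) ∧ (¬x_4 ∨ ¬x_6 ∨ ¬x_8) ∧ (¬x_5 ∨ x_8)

x_0 = True, x_1 = True, x_2 = True, x_3 = False, x_4 = True, x_5 = False, x_6 = False, x_7 = True, x_8 = False, x_9 = True

Set x_0 = True.
  then (¬x_0 ∨ x_1) forces x_1 = True.
  then (¬x_1 ∨ x_7) forces x_7 = True.
  then (¬x_3 ∨ ¬x_7) forces x_3 = False.
  then (x_3 ∨ ¬x_5) forces x_5 = False.
  then (¬x_1 ∨ x_4 ∨ x_5) forces x_4 = True.
  then (x_3 ∨ ¬x_6) forces x_6 = False.
  then (¬x_4 ∨ x_9) forces x_9 = True.
  then (x_6 ∨ ¬x_7 ∨ ¬x_8) forces x_8 = False.
  then (x_2 ∨ x_5) forces x_2 = True.
All clauses satisfied.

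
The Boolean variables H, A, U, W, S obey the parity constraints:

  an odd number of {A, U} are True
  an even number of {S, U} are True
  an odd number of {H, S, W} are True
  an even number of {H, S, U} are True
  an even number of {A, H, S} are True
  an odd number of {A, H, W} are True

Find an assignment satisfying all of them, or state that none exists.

Adding constraints 1, 4, 5 mod 2: every variable appears an even number of times on the left, so the left side is 0.
But the right sides sum to 1 (mod 2). 0 ≠ 1 — the system is inconsistent.

No satisfying assignment exists.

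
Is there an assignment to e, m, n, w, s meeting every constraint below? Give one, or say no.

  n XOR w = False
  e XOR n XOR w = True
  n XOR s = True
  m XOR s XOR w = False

e = True, m = True, n = True, w = True, s = False

n XOR w = T XOR T = False ✓
e XOR n XOR w = T XOR T XOR T = True ✓
n XOR s = T XOR F = True ✓
m XOR s XOR w = T XOR F XOR T = False ✓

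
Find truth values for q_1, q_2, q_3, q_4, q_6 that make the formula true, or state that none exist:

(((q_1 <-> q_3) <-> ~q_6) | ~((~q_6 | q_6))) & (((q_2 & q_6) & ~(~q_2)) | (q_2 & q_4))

q_1=F, q_2=T, q_3=T, q_4=F, q_6=T

  ((q_1 <-> q_3) <-> ~q_6) | ~((~q_6 | q_6)) = True
    (q_1 <-> q_3) <-> ~q_6 = True
      q_1 <-> q_3 = False
      ~q_6 = False
    ~((~q_6 | q_6)) = False
      ~q_6 | q_6 = True
        ~q_6 = False
  ((q_2 & q_6) & ~(~q_2)) | (q_2 & q_4) = True
    (q_2 & q_6) & ~(~q_2) = True
      q_2 & q_6 = True
      ~(~q_2) = True
        ~q_2 = False
    q_2 & q_4 = False
Both conjuncts True, so the formula holds.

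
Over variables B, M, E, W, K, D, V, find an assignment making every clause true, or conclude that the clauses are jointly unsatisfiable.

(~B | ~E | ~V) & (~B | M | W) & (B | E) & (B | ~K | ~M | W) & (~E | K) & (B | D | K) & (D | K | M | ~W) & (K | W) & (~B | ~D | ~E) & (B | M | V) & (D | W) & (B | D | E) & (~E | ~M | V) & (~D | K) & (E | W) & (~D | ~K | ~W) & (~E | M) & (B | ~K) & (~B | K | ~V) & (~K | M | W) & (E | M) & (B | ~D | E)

B=T; M=T; E=F; W=T; K=T; D=F; V=F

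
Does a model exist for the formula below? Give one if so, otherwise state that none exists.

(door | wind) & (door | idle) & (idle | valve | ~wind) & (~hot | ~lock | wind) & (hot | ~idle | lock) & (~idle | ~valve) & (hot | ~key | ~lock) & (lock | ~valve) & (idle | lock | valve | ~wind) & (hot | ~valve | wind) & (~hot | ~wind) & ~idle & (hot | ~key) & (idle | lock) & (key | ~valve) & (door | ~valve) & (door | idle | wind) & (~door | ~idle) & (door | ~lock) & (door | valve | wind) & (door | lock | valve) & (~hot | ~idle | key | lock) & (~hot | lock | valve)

Unit clause (~idle) forces idle = False.
In (idle | lock) only lock is left, so lock = True.
In (door | ~lock) only door is left, so door = True.
Set key = False.
  then (key | ~valve) forces valve = False.
  then (idle | valve | ~wind) forces wind = False.
  then (~hot | ~lock | wind) forces hot = False.
All clauses satisfied.

key=F; idle=F; hot=F; wind=F; door=T; valve=F; lock=T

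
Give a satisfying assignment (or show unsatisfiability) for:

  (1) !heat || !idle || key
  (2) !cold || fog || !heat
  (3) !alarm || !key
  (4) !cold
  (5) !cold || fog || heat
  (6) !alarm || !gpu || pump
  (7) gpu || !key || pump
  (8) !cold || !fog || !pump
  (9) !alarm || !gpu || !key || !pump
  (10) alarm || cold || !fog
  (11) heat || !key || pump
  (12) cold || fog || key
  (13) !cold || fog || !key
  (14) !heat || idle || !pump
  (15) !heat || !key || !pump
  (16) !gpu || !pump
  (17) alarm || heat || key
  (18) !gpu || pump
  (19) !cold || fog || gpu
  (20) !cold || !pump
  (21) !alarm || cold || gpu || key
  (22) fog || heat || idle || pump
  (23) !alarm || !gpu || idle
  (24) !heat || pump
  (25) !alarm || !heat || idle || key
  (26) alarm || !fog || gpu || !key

gpu: False; key: True; heat: False; alarm: False; cold: False; fog: False; pump: True; idle: True

Unit clause (!cold) forces cold = False.
Set gpu = False.
Set key = True.
  then (!alarm || !key) forces alarm = False.
  then (gpu || !key || pump) forces pump = True.
  then (alarm || cold || !fog) forces fog = False.
  then (!heat || !key || !pump) forces heat = False.
Set idle = True.
All clauses satisfied.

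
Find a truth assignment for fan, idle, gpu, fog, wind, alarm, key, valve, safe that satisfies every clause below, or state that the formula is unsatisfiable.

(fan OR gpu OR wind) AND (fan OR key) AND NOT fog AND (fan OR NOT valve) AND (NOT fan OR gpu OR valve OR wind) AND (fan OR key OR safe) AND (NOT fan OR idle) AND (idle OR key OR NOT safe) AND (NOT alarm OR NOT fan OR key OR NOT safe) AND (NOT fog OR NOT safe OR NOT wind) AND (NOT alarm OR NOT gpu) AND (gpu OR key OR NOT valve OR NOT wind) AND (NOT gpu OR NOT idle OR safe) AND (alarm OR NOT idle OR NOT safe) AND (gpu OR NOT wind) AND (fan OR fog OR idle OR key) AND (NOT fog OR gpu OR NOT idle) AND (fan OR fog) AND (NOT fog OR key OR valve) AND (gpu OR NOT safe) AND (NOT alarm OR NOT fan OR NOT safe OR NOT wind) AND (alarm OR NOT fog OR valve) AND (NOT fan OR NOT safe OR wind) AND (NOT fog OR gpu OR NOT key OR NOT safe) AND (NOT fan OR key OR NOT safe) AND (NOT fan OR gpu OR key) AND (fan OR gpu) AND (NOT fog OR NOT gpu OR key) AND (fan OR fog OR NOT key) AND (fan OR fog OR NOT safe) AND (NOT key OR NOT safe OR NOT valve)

Unit clause (NOT fog) forces fog = False.
In (fan OR fog) only fan is left, so fan = True.
In (NOT fan OR idle) only idle is left, so idle = True.
Set gpu = False.
  then (gpu OR NOT wind) forces wind = False.
  then (gpu OR NOT safe) forces safe = False.
  then (NOT fan OR gpu OR key) forces key = True.
  then (NOT fan OR gpu OR valve OR wind) forces valve = True.
Set alarm = False.
All clauses satisfied.

fan: True, idle: True, gpu: False, fog: False, wind: False, alarm: False, key: True, valve: True, safe: False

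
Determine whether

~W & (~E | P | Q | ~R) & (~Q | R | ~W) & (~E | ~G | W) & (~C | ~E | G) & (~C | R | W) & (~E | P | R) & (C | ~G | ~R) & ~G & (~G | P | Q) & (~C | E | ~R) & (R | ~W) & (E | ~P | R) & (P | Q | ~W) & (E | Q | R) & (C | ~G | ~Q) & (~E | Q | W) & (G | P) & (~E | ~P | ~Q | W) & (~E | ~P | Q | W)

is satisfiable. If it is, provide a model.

W=F, P=T, E=F, Q=F, R=T, C=F, G=F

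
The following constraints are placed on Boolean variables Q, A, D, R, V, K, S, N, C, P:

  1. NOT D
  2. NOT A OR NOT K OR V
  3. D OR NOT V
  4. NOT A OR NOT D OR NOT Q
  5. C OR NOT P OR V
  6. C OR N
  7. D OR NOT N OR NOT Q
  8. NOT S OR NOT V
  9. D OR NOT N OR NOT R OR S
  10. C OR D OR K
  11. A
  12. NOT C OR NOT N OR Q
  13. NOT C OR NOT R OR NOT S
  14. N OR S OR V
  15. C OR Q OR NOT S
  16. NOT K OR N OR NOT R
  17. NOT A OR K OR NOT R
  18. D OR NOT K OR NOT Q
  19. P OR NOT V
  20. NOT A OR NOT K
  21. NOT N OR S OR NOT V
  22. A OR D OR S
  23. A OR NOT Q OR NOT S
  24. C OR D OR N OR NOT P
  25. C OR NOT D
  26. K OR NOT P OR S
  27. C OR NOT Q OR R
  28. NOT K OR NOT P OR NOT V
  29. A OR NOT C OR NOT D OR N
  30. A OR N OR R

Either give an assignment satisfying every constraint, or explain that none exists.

Unit clause (NOT D) forces D = False.
In (D OR NOT V) only NOT V is left, so V = False.
Unit clause (A) forces A = True.
In (NOT A OR NOT K) only NOT K is left, so K = False.
In (C OR D OR K) only C is left, so C = True.
In (NOT A OR K OR NOT R) only NOT R is left, so R = False.
Set Q = True.
  then (D OR NOT N OR NOT Q) forces N = False.
  then (N OR S OR V) forces S = True.
Set P = False.
All clauses satisfied.

Q=T; A=T; D=F; R=F; V=F; K=F; S=T; N=F; C=T; P=F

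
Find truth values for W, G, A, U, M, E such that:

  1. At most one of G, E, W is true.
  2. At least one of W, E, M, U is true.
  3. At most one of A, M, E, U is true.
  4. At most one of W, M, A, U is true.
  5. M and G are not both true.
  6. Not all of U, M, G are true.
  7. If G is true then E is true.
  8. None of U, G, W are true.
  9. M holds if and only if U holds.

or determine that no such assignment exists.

W = False, G = False, A = False, U = False, M = False, E = True

  (1) {G, E, W}: 1 true — at most one ✓
  (2) {W, E, M, U}: 1 true — at least one ✓
  (3) {A, M, E, U}: 1 true — at most one ✓
  (4) {W, M, A, U}: 0 true — at most one ✓
  (5) M=F, G=F — not both ✓
  (6) {U, M, G}: 0/3 true — not all ✓
  (7) G=F ⇒ E: vacuous ✓
  (8) {U, G, W}: 0 true — none ✓
  (9) M=F, U=F — same ✓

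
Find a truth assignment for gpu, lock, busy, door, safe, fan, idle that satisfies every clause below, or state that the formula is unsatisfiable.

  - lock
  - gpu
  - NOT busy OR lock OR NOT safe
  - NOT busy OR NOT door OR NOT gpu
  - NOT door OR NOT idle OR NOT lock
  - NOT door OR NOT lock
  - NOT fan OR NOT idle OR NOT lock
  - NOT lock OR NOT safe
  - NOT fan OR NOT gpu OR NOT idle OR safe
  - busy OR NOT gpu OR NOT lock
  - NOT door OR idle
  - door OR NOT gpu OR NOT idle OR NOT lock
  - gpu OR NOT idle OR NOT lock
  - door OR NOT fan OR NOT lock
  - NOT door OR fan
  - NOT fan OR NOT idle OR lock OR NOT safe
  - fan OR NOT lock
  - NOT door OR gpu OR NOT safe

Case fan = True:
  (lock) forces lock = True.
  (gpu) forces gpu = True.
  (NOT door OR NOT lock) forces door = False.
  Clause (door OR NOT fan OR NOT lock) is falsified — contradiction.
Case fan = False:
  (lock) forces lock = True.
  Clause (fan OR NOT lock) is falsified — contradiction.
Both cases fail, so the formula is unsatisfiable.

Unsatisfiable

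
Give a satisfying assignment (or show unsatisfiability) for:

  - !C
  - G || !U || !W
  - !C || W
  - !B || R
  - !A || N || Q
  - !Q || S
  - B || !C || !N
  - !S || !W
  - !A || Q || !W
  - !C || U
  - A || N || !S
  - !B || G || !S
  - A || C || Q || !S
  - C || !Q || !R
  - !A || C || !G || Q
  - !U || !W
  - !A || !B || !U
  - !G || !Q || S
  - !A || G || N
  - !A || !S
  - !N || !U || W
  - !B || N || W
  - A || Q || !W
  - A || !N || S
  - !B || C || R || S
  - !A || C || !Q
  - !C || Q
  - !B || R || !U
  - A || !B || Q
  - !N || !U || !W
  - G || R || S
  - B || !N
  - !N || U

Unit clause (!C) forces C = False.
Set B = False.
  then (B || !N) forces N = False.
Set G = True.
Set U = False.
Try Q = True:
  (!Q || S) forces S = True.
  (!S || !W) forces W = False.
  (A || N || !S) forces A = True.
  clause (!A || !S) is falsified — backtrack.
So Q = False.
  then (!A || N || Q) forces A = False.
  then (A || N || !S) forces S = False.
  then (A || Q || !W) forces W = False.
Set R = True.
All clauses satisfied.

B=F, G=T, U=F, Q=F, W=F, A=F, N=F, C=F, R=T, S=F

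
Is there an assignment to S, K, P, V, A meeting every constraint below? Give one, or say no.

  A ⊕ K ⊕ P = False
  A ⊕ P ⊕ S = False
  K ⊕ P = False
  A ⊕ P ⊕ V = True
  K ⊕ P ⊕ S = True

S = True, K = True, P = True, V = False, A = False

A ⊕ K ⊕ P = F ⊕ T ⊕ T = False ✓
A ⊕ P ⊕ S = F ⊕ T ⊕ T = False ✓
K ⊕ P = T ⊕ T = False ✓
A ⊕ P ⊕ V = F ⊕ T ⊕ F = True ✓
K ⊕ P ⊕ S = T ⊕ T ⊕ T = True ✓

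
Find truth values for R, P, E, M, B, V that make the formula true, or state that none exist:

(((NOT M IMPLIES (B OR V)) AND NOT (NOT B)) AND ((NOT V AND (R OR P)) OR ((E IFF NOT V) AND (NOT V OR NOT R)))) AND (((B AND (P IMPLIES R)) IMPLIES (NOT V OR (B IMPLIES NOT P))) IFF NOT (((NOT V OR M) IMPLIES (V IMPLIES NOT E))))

Case V = True: the formula simplifies to (NOT (NOT B) AND (NOT E AND NOT R)) AND (((B AND (P IMPLIES R)) IMPLIES (B IMPLIES NOT P)) IFF NOT ((M IMPLIES NOT E))).
  E = True: the conjunct NOT E is False.
  E = False: simplifies to (NOT (NOT B) AND NOT R) AND NOT (((B AND (P IMPLIES R)) IMPLIES (B IMPLIES NOT P))).
    B = True: simplifies to NOT R AND NOT (((P IMPLIES R) IMPLIES NOT P)).
      R = True: the conjunct NOT R is False.
      R = False: simplifies to NOT ((NOT P IMPLIES NOT P)).
        P = True: this becomes NOT ((False IMPLIES False)) = False.
        P = False: this becomes NOT ((True IMPLIES True)) = False.
    B = False: the conjunct NOT (NOT B) becomes NOT (NOT False) = False.
Case V = False: the conjunct ((B AND (P IMPLIES R)) IMPLIES (NOT V OR (B IMPLIES NOT P))) IFF NOT (((NOT V OR M) IMPLIES (V IMPLIES NOT E))) becomes ((B AND (P IMPLIES R)) IMPLIES True) IFF NOT True = False.
Both cases fail — unsatisfiable.

The formula is unsatisfiable.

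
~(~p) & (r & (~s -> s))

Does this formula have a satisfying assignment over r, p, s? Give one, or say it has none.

r: True, p: True, s: True

  ~(~p) = True
    ~p = False
  r & (~s -> s) = True
    ~s -> s = True
      ~s = False
Both conjuncts True, so the formula holds.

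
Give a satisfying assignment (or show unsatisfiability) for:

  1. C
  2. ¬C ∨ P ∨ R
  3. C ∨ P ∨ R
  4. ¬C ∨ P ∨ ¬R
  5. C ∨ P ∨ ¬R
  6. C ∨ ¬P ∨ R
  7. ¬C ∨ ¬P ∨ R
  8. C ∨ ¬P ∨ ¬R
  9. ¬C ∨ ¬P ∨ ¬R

UNSATISFIABLE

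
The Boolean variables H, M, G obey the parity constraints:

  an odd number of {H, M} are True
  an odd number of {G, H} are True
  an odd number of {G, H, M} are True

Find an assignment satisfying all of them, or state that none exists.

H = True; M = False; G = False

{H, M}: 1 true → odd ✓
{G, H}: 1 true → odd ✓
{G, H, M}: 1 true → odd ✓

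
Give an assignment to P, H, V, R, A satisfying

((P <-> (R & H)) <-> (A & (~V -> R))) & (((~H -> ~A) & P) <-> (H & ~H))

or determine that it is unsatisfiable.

P: False, H: True, V: False, R: True, A: False

  (P <-> (R & H)) <-> (A & (~V -> R)) = True
    P <-> (R & H) = False
      R & H = True
    A & (~V -> R) = False
      ~V -> R = True
        ~V = True
  ((~H -> ~A) & P) <-> (H & ~H) = True
    (~H -> ~A) & P = False
      ~H -> ~A = True
        ~H = False
        ~A = True
    H & ~H = False
      ~H = False
Both conjuncts True, so the formula holds.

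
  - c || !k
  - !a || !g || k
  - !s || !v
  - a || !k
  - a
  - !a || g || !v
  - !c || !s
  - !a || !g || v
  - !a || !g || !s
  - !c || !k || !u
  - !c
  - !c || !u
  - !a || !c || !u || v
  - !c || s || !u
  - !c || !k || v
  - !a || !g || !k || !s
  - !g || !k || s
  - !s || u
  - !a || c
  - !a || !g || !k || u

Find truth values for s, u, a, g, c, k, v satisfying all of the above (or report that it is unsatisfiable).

Unsatisfiable

Case a = True:
  (!c) forces c = False.
  Clause (!a || c) is falsified — contradiction.
Case a = False:
  Clause (a) is falsified — contradiction.
Both cases fail, so the formula is unsatisfiable.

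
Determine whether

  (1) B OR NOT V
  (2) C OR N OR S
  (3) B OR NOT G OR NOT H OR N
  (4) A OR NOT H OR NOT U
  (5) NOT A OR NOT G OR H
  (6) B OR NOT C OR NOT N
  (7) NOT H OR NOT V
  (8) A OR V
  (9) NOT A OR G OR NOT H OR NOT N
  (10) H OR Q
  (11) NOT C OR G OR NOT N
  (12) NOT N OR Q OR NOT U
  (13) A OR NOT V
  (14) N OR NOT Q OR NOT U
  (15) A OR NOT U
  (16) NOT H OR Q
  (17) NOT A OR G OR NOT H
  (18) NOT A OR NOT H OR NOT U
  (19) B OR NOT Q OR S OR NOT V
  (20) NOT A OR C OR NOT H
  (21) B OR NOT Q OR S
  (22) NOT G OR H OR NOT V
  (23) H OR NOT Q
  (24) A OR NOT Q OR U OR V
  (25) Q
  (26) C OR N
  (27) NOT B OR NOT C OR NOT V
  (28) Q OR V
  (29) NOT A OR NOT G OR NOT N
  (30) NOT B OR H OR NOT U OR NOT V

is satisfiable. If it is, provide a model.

S = False, Q = True, G = True, A = True, V = False, N = False, C = True, B = True, H = True, U = False

Unit clause (Q) forces Q = True.
In (H OR NOT Q) only H is left, so H = True.
In (NOT H OR NOT V) only NOT V is left, so V = False.
In (A OR V) only A is left, so A = True.
In (NOT A OR G OR NOT H) only G is left, so G = True.
In (NOT A OR NOT H OR NOT U) only NOT U is left, so U = False.
In (NOT A OR C OR NOT H) only C is left, so C = True.
In (NOT A OR NOT G OR NOT N) only NOT N is left, so N = False.
In (B OR NOT G OR NOT H OR N) only B is left, so B = True.
Set S = False.
All clauses satisfied.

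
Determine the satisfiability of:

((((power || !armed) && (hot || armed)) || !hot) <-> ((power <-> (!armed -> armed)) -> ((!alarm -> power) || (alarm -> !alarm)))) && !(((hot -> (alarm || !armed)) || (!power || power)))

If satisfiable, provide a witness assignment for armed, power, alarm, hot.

UNSATISFIABLE

The conjunct !(((hot -> (alarm || !armed)) || (!power || power))) is unsatisfiable on its own:
  power = True: this becomes !(((hot -> (alarm || !armed)) || True)) = False.
  power = False: this becomes !(((hot -> (alarm || !armed)) || True)) = False.
So the whole conjunction is unsatisfiable.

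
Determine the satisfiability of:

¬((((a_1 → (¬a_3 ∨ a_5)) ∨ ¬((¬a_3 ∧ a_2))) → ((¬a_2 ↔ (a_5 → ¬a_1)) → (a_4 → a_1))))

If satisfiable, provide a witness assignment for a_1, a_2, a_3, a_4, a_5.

a_1 = False, a_2 = False, a_3 = False, a_4 = True, a_5 = False

  ¬((((a_1 → (¬a_3 ∨ a_5)) ∨ ¬((¬a_3 ∧ a_2))) → ((¬a_2 ↔ (a_5 → ¬a_1)) → (a_4 → a_1)))) = True
    ((a_1 → (¬a_3 ∨ a_5)) ∨ ¬((¬a_3 ∧ a_2))) → ((¬a_2 ↔ (a_5 → ¬a_1)) → (a_4 → a_1)) = False
      (a_1 → (¬a_3 ∨ a_5)) ∨ ¬((¬a_3 ∧ a_2)) = True
        a_1 → (¬a_3 ∨ a_5) = True
          ¬a_3 ∨ a_5 = True
            ¬a_3 = True
        ¬((¬a_3 ∧ a_2)) = True
          ¬a_3 ∧ a_2 = False
            ¬a_3 = True
      (¬a_2 ↔ (a_5 → ¬a_1)) → (a_4 → a_1) = False
        ¬a_2 ↔ (a_5 → ¬a_1) = True
          ¬a_2 = True
          a_5 → ¬a_1 = True
            ¬a_1 = True
        a_4 → a_1 = False
The formula evaluates to True.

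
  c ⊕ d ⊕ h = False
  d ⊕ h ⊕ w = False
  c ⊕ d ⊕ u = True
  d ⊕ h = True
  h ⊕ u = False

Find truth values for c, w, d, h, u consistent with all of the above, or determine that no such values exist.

Adding constraints 1, 3, 5 mod 2: every variable appears an even number of times on the left, so the left side is 0.
But the right sides sum to 1 (mod 2). 0 ≠ 1 — the system is inconsistent.

UNSATISFIABLE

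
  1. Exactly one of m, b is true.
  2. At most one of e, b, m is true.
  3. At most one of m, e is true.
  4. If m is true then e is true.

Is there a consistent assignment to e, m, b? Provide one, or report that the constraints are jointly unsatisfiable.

e=F, m=F, b=T

  (1) {m, b}: 1 true — exactly one ✓
  (2) {e, b, m}: 1 true — at most one ✓
  (3) {m, e}: 0 true — at most one ✓
  (4) m=F ⇒ e: vacuous ✓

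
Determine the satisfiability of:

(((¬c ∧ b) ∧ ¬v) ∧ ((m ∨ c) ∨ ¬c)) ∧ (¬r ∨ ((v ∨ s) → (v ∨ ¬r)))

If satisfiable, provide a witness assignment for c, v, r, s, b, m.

c: False, v: False, r: False, s: True, b: True, m: True

  ((¬c ∧ b) ∧ ¬v) ∧ ((m ∨ c) ∨ ¬c) = True
    (¬c ∧ b) ∧ ¬v = True
      ¬c ∧ b = True
        ¬c = True
      ¬v = True
    (m ∨ c) ∨ ¬c = True
      m ∨ c = True
      ¬c = True
  ¬r ∨ ((v ∨ s) → (v ∨ ¬r)) = True
    ¬r = True
    (v ∨ s) → (v ∨ ¬r) = True
      v ∨ s = True
      v ∨ ¬r = True
        ¬r = True
Both conjuncts True, so the formula holds.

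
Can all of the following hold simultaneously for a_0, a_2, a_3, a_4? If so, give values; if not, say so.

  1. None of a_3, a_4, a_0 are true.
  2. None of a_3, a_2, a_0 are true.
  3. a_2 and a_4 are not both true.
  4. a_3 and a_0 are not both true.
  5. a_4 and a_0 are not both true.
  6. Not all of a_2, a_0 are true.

a_0=F; a_2=F; a_3=F; a_4=F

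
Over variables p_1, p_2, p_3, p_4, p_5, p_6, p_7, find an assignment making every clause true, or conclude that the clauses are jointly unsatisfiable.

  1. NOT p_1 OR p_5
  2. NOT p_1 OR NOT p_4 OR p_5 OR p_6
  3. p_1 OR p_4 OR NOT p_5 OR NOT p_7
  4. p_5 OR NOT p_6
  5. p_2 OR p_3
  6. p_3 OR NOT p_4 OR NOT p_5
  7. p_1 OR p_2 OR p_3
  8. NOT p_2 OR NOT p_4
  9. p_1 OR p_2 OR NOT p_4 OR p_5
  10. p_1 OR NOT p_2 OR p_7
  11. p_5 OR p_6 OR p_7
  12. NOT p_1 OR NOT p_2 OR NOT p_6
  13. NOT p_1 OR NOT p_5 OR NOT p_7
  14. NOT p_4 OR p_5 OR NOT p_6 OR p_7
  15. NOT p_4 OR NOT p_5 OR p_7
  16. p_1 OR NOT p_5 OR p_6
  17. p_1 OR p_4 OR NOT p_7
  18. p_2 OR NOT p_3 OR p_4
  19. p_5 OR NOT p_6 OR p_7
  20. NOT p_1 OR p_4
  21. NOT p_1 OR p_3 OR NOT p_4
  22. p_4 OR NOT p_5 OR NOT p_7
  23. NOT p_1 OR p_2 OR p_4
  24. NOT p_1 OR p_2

Try p_1 = True:
  (NOT p_1 OR p_5) forces p_5 = True.
  (NOT p_1 OR NOT p_5 OR NOT p_7) forces p_7 = False.
  (NOT p_4 OR NOT p_5 OR p_7) forces p_4 = False.
  clause (NOT p_1 OR p_4) is falsified — backtrack.
So p_1 = False.
Set p_2 = False.
  then (p_2 OR p_3) forces p_3 = True.
  then (p_2 OR NOT p_3 OR p_4) forces p_4 = True.
  then (p_1 OR p_2 OR NOT p_4 OR p_5) forces p_5 = True.
  then (NOT p_4 OR NOT p_5 OR p_7) forces p_7 = True.
  then (p_1 OR NOT p_5 OR p_6) forces p_6 = True.
All clauses satisfied.

p_1: False, p_2: False, p_3: True, p_4: True, p_5: True, p_6: True, p_7: True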